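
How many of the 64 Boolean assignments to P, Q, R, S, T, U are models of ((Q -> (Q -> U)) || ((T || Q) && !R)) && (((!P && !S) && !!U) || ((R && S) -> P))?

50

Initial set: {(((Q -> (Q -> U)) || ((T || Q) && !R)) && (((!P && !S) && !!U) || ((R && S) -> P)))}.
(((Q -> (Q -> U)) || ((T || Q) && !R)) && (((!P && !S) && !!U) || ((R && S) -> P))): α-rule — add ((Q -> (Q -> U)) || ((T || Q) && !R)), (((!P && !S) && !!U) || ((R && S) -> P)).
((Q -> (Q -> U)) || ((T || Q) && !R)): β-rule — branch into (Q -> (Q -> U))  //  ((T || Q) && !R).
  branch 1 (add (Q -> (Q -> U))):
    (((!P && !S) && !!U) || ((R && S) -> P)): β-rule — branch into ((!P && !S) && !!U)  //  ((R && S) -> P).
      branch 1.1 (add ((!P && !S) && !!U)):
        ((!P && !S) && !!U): α-rule — add (!P && !S), !!U.
        (!P && !S): α-rule — add !P, !S.
        !!U: drop double negation, giving U.
        (Q -> (Q -> U)): β-rule — branch into !Q  //  (Q -> U).
          branch 1.1.1 (add !Q):
            ○ open, literals {P=0, Q=0, S=0, U=1}.
          branch 1.1.2 (add (Q -> U)):
            (Q -> U): β-rule — branch into !Q  //  U.
              branch 1.1.2.1 (add !Q):
                ○ open, literals {P=0, Q=0, S=0, U=1}.
              branch 1.1.2.2 (add U):
                ○ open, literals {P=0, S=0, U=1}.
      branch 1.2 (add ((R && S) -> P)):
        (Q -> (Q -> U)): β-rule — branch into !Q  //  (Q -> U).
          branch 1.2.1 (add !Q):
            ((R && S) -> P): β-rule — branch into !(R && S)  //  P.
              branch 1.2.1.1 (add !(R && S)):
                !(R && S): β-rule — branch into !R  //  !S.
                  branch 1.2.1.1.1 (add !R):
                    ○ open, literals {Q=0, R=0}.
                  branch 1.2.1.1.2 (add !S):
                    ○ open, literals {Q=0, S=0}.
              branch 1.2.1.2 (add P):
                ○ open, literals {P=1, Q=0}.
          branch 1.2.2 (add (Q -> U)):
            ((R && S) -> P): β-rule — branch into !(R && S)  //  P.
              branch 1.2.2.1 (add !(R && S)):
                (Q -> U): β-rule — branch into !Q  //  U.
                  branch 1.2.2.1.1 (add !Q):
                    !(R && S): β-rule — branch into !R  //  !S.
                      branch 1.2.2.1.1.1 (add !R):
                        ○ open, literals {Q=0, R=0}.
                      branch 1.2.2.1.1.2 (add !S):
                        ○ open, literals {Q=0, S=0}.
                  branch 1.2.2.1.2 (add U):
                    !(R && S): β-rule — branch into !R  //  !S.
                      branch 1.2.2.1.2.1 (add !R):
                        ○ open, literals {R=0, U=1}.
                      branch 1.2.2.1.2.2 (add !S):
                        ○ open, literals {S=0, U=1}.
              branch 1.2.2.2 (add P):
                (Q -> U): β-rule — branch into !Q  //  U.
                  branch 1.2.2.2.1 (add !Q):
                    ○ open, literals {P=1, Q=0}.
                  branch 1.2.2.2.2 (add U):
                    ○ open, literals {P=1, U=1}.
  branch 2 (add ((T || Q) && !R)):
    ((T || Q) && !R): α-rule — add (T || Q), !R.
    (((!P && !S) && !!U) || ((R && S) -> P)): β-rule — branch into ((!P && !S) && !!U)  //  ((R && S) -> P).
      branch 2.1 (add ((!P && !S) && !!U)):
        ((!P && !S) && !!U): α-rule — add (!P && !S), !!U.
        (!P && !S): α-rule — add !P, !S.
        !!U: drop double negation, giving U.
        (T || Q): β-rule — branch into T  //  Q.
          branch 2.1.1 (add T):
            ○ open, literals {P=0, R=0, S=0, T=1, U=1}.
          branch 2.1.2 (add Q):
            ○ open, literals {P=0, Q=1, R=0, S=0, U=1}.
      branch 2.2 (add ((R && S) -> P)):
        (T || Q): β-rule — branch into T  //  Q.
          branch 2.2.1 (add T):
            ((R && S) -> P): β-rule — branch into !(R && S)  //  P.
              branch 2.2.1.1 (add !(R && S)):
                !(R && S): β-rule — branch into !R  //  !S.
                  branch 2.2.1.1.1 (add !R):
                    ○ open, literals {R=0, T=1}.
                  branch 2.2.1.1.2 (add !S):
                    ○ open, literals {R=0, S=0, T=1}.
              branch 2.2.1.2 (add P):
                ○ open, literals {P=1, R=0, T=1}.
          branch 2.2.2 (add Q):
            ((R && S) -> P): β-rule — branch into !(R && S)  //  P.
              branch 2.2.2.1 (add !(R && S)):
                !(R && S): β-rule — branch into !R  //  !S.
                  branch 2.2.2.1.1 (add !R):
                    ○ open, literals {Q=1, R=0}.
                  branch 2.2.2.1.2 (add !S):
                    ○ open, literals {Q=1, R=0, S=0}.
              branch 2.2.2.2 (add P):
                ○ open, literals {P=1, Q=1, R=0}.
0 branches closed, 20 open.
Each open branch fixes some atoms; the unmentioned ones are free. Counting distinct full assignments: branch {P=0, Q=0, S=0, U=1} (R, T) contributes 4 new; branch {P=0, Q=0, S=0, U=1} (R, T) contributes 0 new; branch {P=0, S=0, U=1} (Q, R, T) contributes 4 new; branch {Q=0, R=0} (P, S, T, U) contributes 14 new; branch {Q=0, S=0} (P, R, T, U) contributes 6 new; branch {P=1, Q=0} (R, S, T, U) contributes 4 new; branch {Q=0, R=0} (P, S, T, U) contributes 0 new; branch {Q=0, S=0} (P, R, T, U) contributes 0 new; branch {R=0, U=1} (P, Q, S, T) contributes 6 new; branch {S=0, U=1} (P, Q, R, T) contributes 2 new; branch {P=1, Q=0} (R, S, T, U) contributes 0 new; branch {P=1, U=1} (Q, R, S, T) contributes 2 new; branch {P=0, R=0, S=0, T=1, U=1} (Q) contributes 0 new; branch {P=0, Q=1, R=0, S=0, U=1} (T) contributes 0 new; branch {R=0, T=1} (P, Q, S, U) contributes 4 new; branch {R=0, S=0, T=1} (P, Q, U) contributes 0 new; branch {P=1, R=0, T=1} (Q, S, U) contributes 0 new; branch {Q=1, R=0} (P, S, T, U) contributes 4 new; branch {Q=1, R=0, S=0} (P, T, U) contributes 0 new; branch {P=1, Q=1, R=0} (S, T, U) contributes 0 new. Total: 50.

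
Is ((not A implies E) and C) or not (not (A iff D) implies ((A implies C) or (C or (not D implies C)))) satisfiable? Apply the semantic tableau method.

Satisfiable

Initial set: {T (((not A implies E) and C) or not (not (A iff D) implies ((A implies C) or (C or (not D implies C)))))}.
T (((not A implies E) and C) or not (not (A iff D) implies ((A implies C) or (C or (not D implies C))))): β-rule — branch into T ((not A implies E) and C)  //  T not (not (A iff D) implies ((A implies C) or (C or (not D implies C)))).
  branch 1 (add T ((not A implies E) and C)):
    T ((not A implies E) and C): α-rule — add T (not A implies E), T C.
    T (not A implies E): β-rule — branch into F not A  //  T E.
      branch 1.1 (add F not A):
        ○ open, literals {A=1, C=1}.
      branch 1.2 (add T E):
        ○ open, literals {C=1, E=1}.
  branch 2 (add T not (not (A iff D) implies ((A implies C) or (C or (not D implies C))))):
    T not (not (A iff D) implies ((A implies C) or (C or (not D implies C)))): α-rule — add T not (A iff D), F ((A implies C) or (C or (not D implies C))).
    F ((A implies C) or (C or (not D implies C))): α-rule — add F (A implies C), F (C or (not D implies C)).
    F (A implies C): α-rule — add T A, F C.
    F (C or (not D implies C)): α-rule — add F C, F (not D implies C).
    F (not D implies C): α-rule — add T not D, F C.
    T not (A iff D): β-rule — branch into T A, F D  //  F A, T D.
      branch 2.1 (add T A, F D):
        ○ open, literals {A=1, C=0, D=0}.
      branch 2.2 (add F A, T D):
        × closes — contains both A and not A.
1 branch closed, 3 open.
An open branch gives a satisfying assignment: A=1, C=1.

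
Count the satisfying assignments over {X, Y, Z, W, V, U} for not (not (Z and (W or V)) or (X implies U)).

Initial set: {not (not (Z and (W or V)) or (X implies U))}.
not (not (Z and (W or V)) or (X implies U)): α-rule — add not not (Z and (W or V)), not (X implies U).
not not (Z and (W or V)): α-rule — add Z, (W or V).
not (X implies U): α-rule — add X, not U.
(W or V): β-rule — branch into W  //  V.
  branch 1 (add W):
    ○ open, literals {U=F, W=T, X=T, Z=T}.
  branch 2 (add V):
    ○ open, literals {U=F, V=T, X=T, Z=T}.
0 branches closed, 2 open.
Each open branch fixes some atoms; the unmentioned ones are free. Counting distinct full assignments: branch {U=F, W=T, X=T, Z=T} (Y, V) contributes 4 new; branch {U=F, V=T, X=T, Z=T} (Y, W) contributes 2 new. Total: 6.

6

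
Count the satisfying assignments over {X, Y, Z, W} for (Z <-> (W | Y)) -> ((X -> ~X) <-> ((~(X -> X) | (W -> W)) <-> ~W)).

Initial set: {((Z <-> (W | Y)) -> ((X -> ~X) <-> ((~(X -> X) | (W -> W)) <-> ~W)))}.
((Z <-> (W | Y)) -> ((X -> ~X) <-> ((~(X -> X) | (W -> W)) <-> ~W))): β-rule — branch into ~(Z <-> (W | Y))  //  ((X -> ~X) <-> ((~(X -> X) | (W -> W)) <-> ~W)).
  branch 1 (add ~(Z <-> (W | Y))):
    ~(Z <-> (W | Y)): β-rule — branch into Z, ~(W | Y)  //  ~Z, (W | Y).
      branch 1.1 (add Z, ~(W | Y)):
        ~(W | Y): α-rule — add ~W, ~Y.
        ○ open, literals {W=false, Y=false, Z=true}.
      branch 1.2 (add ~Z, (W | Y)):
        (W | Y): β-rule — branch into W  //  Y.
          branch 1.2.1 (add W):
            ○ open, literals {W=true, Z=false}.
          branch 1.2.2 (add Y):
            ○ open, literals {Y=true, Z=false}.
  branch 2 (add ((X -> ~X) <-> ((~(X -> X) | (W -> W)) <-> ~W))):
    ((X -> ~X) <-> ((~(X -> X) | (W -> W)) <-> ~W)): β-rule — branch into (X -> ~X), ((~(X -> X) | (W -> W)) <-> ~W)  //  ~(X -> ~X), ~((~(X -> X) | (W -> W)) <-> ~W).
      branch 2.1 (add (X -> ~X), ((~(X -> X) | (W -> W)) <-> ~W)):
        (X -> ~X): β-rule — branch into ~X  //  ~X.
          branch 2.1.1 (add ~X):
            ((~(X -> X) | (W -> W)) <-> ~W): β-rule — branch into (~(X -> X) | (W -> W)), ~W  //  ~(~(X -> X) | (W -> W)), ~~W.
              branch 2.1.1.1 (add (~(X -> X) | (W -> W)), ~W):
                (~(X -> X) | (W -> W)): β-rule — branch into ~(X -> X)  //  (W -> W).
                  branch 2.1.1.1.1 (add ~(X -> X)):
                    ~(X -> X): α-rule — add X, ~X.
                    × closes — contains both X and ~X.
                  branch 2.1.1.1.2 (add (W -> W)):
                    (W -> W): β-rule — branch into ~W  //  W.
                      branch 2.1.1.1.2.1 (add ~W):
                        ○ open, literals {W=false, X=false}.
                      branch 2.1.1.1.2.2 (add W):
                        × closes — contains both W and ~W.
              branch 2.1.1.2 (add ~(~(X -> X) | (W -> W)), ~~W):
                ~(~(X -> X) | (W -> W)): α-rule — add ~~(X -> X), ~(W -> W).
                ~(W -> W): α-rule — add W, ~W.
                × closes — contains both W and ~W.
          branch 2.1.2 (add ~X):
            ((~(X -> X) | (W -> W)) <-> ~W): β-rule — branch into (~(X -> X) | (W -> W)), ~W  //  ~(~(X -> X) | (W -> W)), ~~W.
              branch 2.1.2.1 (add (~(X -> X) | (W -> W)), ~W):
                (~(X -> X) | (W -> W)): β-rule — branch into ~(X -> X)  //  (W -> W).
                  branch 2.1.2.1.1 (add ~(X -> X)):
                    ~(X -> X): α-rule — add X, ~X.
                    × closes — contains both X and ~X.
                  branch 2.1.2.1.2 (add (W -> W)):
                    (W -> W): β-rule — branch into ~W  //  W.
                      branch 2.1.2.1.2.1 (add ~W):
                        ○ open, literals {W=false, X=false}.
                      branch 2.1.2.1.2.2 (add W):
                        × closes — contains both W and ~W.
              branch 2.1.2.2 (add ~(~(X -> X) | (W -> W)), ~~W):
                ~(~(X -> X) | (W -> W)): α-rule — add ~~(X -> X), ~(W -> W).
                ~(W -> W): α-rule — add W, ~W.
                × closes — contains both W and ~W.
      branch 2.2 (add ~(X -> ~X), ~((~(X -> X) | (W -> W)) <-> ~W)):
        ~(X -> ~X): α-rule — add X, ~~X.
        ~((~(X -> X) | (W -> W)) <-> ~W): β-rule — branch into (~(X -> X) | (W -> W)), ~~W  //  ~(~(X -> X) | (W -> W)), ~W.
          branch 2.2.1 (add (~(X -> X) | (W -> W)), ~~W):
            (~(X -> X) | (W -> W)): β-rule — branch into ~(X -> X)  //  (W -> W).
              branch 2.2.1.1 (add ~(X -> X)):
                ~(X -> X): α-rule — add X, ~X.
                × closes — contains both X and ~X.
              branch 2.2.1.2 (add (W -> W)):
                (W -> W): β-rule — branch into ~W  //  W.
                  branch 2.2.1.2.1 (add ~W):
                    × closes — contains both W and ~W.
                  branch 2.2.1.2.2 (add W):
                    ○ open, literals {W=true, X=true}.
          branch 2.2.2 (add ~(~(X -> X) | (W -> W)), ~W):
            ~(~(X -> X) | (W -> W)): α-rule — add ~~(X -> X), ~(W -> W).
            ~(W -> W): α-rule — add W, ~W.
            × closes — contains both W and ~W.
9 branches closed, 6 open.
Each open branch fixes some atoms; the unmentioned ones are free. Counting distinct full assignments: branch {W=false, Y=false, Z=true} (X) contributes 2 new; branch {W=true, Z=false} (X, Y) contributes 4 new; branch {Y=true, Z=false} (X, W) contributes 2 new; branch {W=false, X=false} (Y, Z) contributes 2 new; branch {W=false, X=false} (Y, Z) contributes 0 new; branch {W=true, X=true} (Y, Z) contributes 2 new. Total: 12.

12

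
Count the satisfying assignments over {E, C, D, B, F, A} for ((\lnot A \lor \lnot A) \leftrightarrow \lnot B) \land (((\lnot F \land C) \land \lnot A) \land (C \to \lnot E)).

2

Initial set: {(((\lnot A \lor \lnot A) \leftrightarrow \lnot B) \land (((\lnot F \land C) \land \lnot A) \land (C \to \lnot E)))}.
(((\lnot A \lor \lnot A) \leftrightarrow \lnot B) \land (((\lnot F \land C) \land \lnot A) \land (C \to \lnot E))): α-rule — add ((\lnot A \lor \lnot A) \leftrightarrow \lnot B), (((\lnot F \land C) \land \lnot A) \land (C \to \lnot E)).
(((\lnot F \land C) \land \lnot A) \land (C \to \lnot E)): α-rule — add ((\lnot F \land C) \land \lnot A), (C \to \lnot E).
((\lnot F \land C) \land \lnot A): α-rule — add (\lnot F \land C), \lnot A.
(\lnot F \land C): α-rule — add \lnot F, C.
((\lnot A \lor \lnot A) \leftrightarrow \lnot B): β-rule — branch into (\lnot A \lor \lnot A), \lnot B  //  \lnot (\lnot A \lor \lnot A), \lnot \lnot B.
  branch 1 (add (\lnot A \lor \lnot A), \lnot B):
    (C \to \lnot E): β-rule — branch into \lnot C  //  \lnot E.
      branch 1.1 (add \lnot C):
        × closes — contains both C and \lnot C.
      branch 1.2 (add \lnot E):
        (\lnot A \lor \lnot A): β-rule — branch into \lnot A  //  \lnot A.
          branch 1.2.1 (add \lnot A):
            ○ open, literals {A=0, B=0, C=1, E=0, F=0}.
          branch 1.2.2 (add \lnot A):
            ○ open, literals {A=0, B=0, C=1, E=0, F=0}.
  branch 2 (add \lnot (\lnot A \lor \lnot A), \lnot \lnot B):
    \lnot (\lnot A \lor \lnot A): α-rule — add \lnot \lnot A, \lnot \lnot A.
    × closes — contains both A and \lnot A.
2 branches closed, 2 open.
Each open branch fixes some atoms; the unmentioned ones are free. Counting distinct full assignments: branch {A=0, B=0, C=1, E=0, F=0} (D) contributes 2 new; branch {A=0, B=0, C=1, E=0, F=0} (D) contributes 0 new. Total: 2.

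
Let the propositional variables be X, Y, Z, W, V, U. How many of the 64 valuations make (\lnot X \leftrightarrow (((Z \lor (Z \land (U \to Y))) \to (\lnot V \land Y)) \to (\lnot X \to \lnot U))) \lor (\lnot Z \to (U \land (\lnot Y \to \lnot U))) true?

Initial set: {T ((\lnot X \leftrightarrow (((Z \lor (Z \land (U \to Y))) \to (\lnot V \land Y)) \to (\lnot X \to \lnot U))) \lor (\lnot Z \to (U \land (\lnot Y \to \lnot U))))}.
T ((\lnot X \leftrightarrow (((Z \lor (Z \land (U \to Y))) \to (\lnot V \land Y)) \to (\lnot X \to \lnot U))) \lor (\lnot Z \to (U \land (\lnot Y \to \lnot U)))): β-rule — branch into T (\lnot X \leftrightarrow (((Z \lor (Z \land (U \to Y))) \to (\lnot V \land Y)) \to (\lnot X \to \lnot U)))  //  T (\lnot Z \to (U \land (\lnot Y \to \lnot U))).
  branch 1 (add T (\lnot X \leftrightarrow (((Z \lor (Z \land (U \to Y))) \to (\lnot V \land Y)) \to (\lnot X \to \lnot U)))):
    T (\lnot X \leftrightarrow (((Z \lor (Z \land (U \to Y))) \to (\lnot V \land Y)) \to (\lnot X \to \lnot U))): β-rule — branch into T \lnot X, T (((Z \lor (Z \land (U \to Y))) \to (\lnot V \land Y)) \to (\lnot X \to \lnot U))  //  F \lnot X, F (((Z \lor (Z \land (U \to Y))) \to (\lnot V \land Y)) \to (\lnot X \to \lnot U)).
      branch 1.1 (add T \lnot X, T (((Z \lor (Z \land (U \to Y))) \to (\lnot V \land Y)) \to (\lnot X \to \lnot U))):
        T (((Z \lor (Z \land (U \to Y))) \to (\lnot V \land Y)) \to (\lnot X \to \lnot U)): β-rule — branch into F ((Z \lor (Z \land (U \to Y))) \to (\lnot V \land Y))  //  T (\lnot X \to \lnot U).
          branch 1.1.1 (add F ((Z \lor (Z \land (U \to Y))) \to (\lnot V \land Y))):
            F ((Z \lor (Z \land (U \to Y))) \to (\lnot V \land Y)): α-rule — add T (Z \lor (Z \land (U \to Y))), F (\lnot V \land Y).
            T (Z \lor (Z \land (U \to Y))): β-rule — branch into T Z  //  T (Z \land (U \to Y)).
              branch 1.1.1.1 (add T Z):
                F (\lnot V \land Y): β-rule — branch into F \lnot V  //  F Y.
                  branch 1.1.1.1.1 (add F \lnot V):
                    ○ open, literals {V=true, X=false, Z=true}.
                  branch 1.1.1.1.2 (add F Y):
                    ○ open, literals {X=false, Y=false, Z=true}.
              branch 1.1.1.2 (add T (Z \land (U \to Y))):
                T (Z \land (U \to Y)): α-rule — add T Z, T (U \to Y).
                F (\lnot V \land Y): β-rule — branch into F \lnot V  //  F Y.
                  branch 1.1.1.2.1 (add F \lnot V):
                    T (U \to Y): β-rule — branch into F U  //  T Y.
                      branch 1.1.1.2.1.1 (add F U):
                        ○ open, literals {U=false, V=true, X=false, Z=true}.
                      branch 1.1.1.2.1.2 (add T Y):
                        ○ open, literals {V=true, X=false, Y=true, Z=true}.
                  branch 1.1.1.2.2 (add F Y):
                    T (U \to Y): β-rule — branch into F U  //  T Y.
                      branch 1.1.1.2.2.1 (add F U):
                        ○ open, literals {U=false, X=false, Y=false, Z=true}.
                      branch 1.1.1.2.2.2 (add T Y):
                        × closes — contains both Y and \lnot Y.
          branch 1.1.2 (add T (\lnot X \to \lnot U)):
            T (\lnot X \to \lnot U): β-rule — branch into F \lnot X  //  T \lnot U.
              branch 1.1.2.1 (add F \lnot X):
                × closes — contains both X and \lnot X.
              branch 1.1.2.2 (add T \lnot U):
                ○ open, literals {U=false, X=false}.
      branch 1.2 (add F \lnot X, F (((Z \lor (Z \land (U \to Y))) \to (\lnot V \land Y)) \to (\lnot X \to \lnot U))):
        F (((Z \lor (Z \land (U \to Y))) \to (\lnot V \land Y)) \to (\lnot X \to \lnot U)): α-rule — add T ((Z \lor (Z \land (U \to Y))) \to (\lnot V \land Y)), F (\lnot X \to \lnot U).
        F (\lnot X \to \lnot U): α-rule — add T \lnot X, F \lnot U.
        × closes — contains both X and \lnot X.
  branch 2 (add T (\lnot Z \to (U \land (\lnot Y \to \lnot U)))):
    T (\lnot Z \to (U \land (\lnot Y \to \lnot U))): β-rule — branch into F \lnot Z  //  T (U \land (\lnot Y \to \lnot U)).
      branch 2.1 (add F \lnot Z):
        ○ open, literals {Z=true}.
      branch 2.2 (add T (U \land (\lnot Y \to \lnot U))):
        T (U \land (\lnot Y \to \lnot U)): α-rule — add T U, T (\lnot Y \to \lnot U).
        T (\lnot Y \to \lnot U): β-rule — branch into F \lnot Y  //  T \lnot U.
          branch 2.2.1 (add F \lnot Y):
            ○ open, literals {U=true, Y=true}.
          branch 2.2.2 (add T \lnot U):
            × closes — contains both U and \lnot U.
4 branches closed, 8 open.
Each open branch fixes some atoms; the unmentioned ones are free. Counting distinct full assignments: branch {V=true, X=false, Z=true} (Y, W, U) contributes 8 new; branch {X=false, Y=false, Z=true} (W, V, U) contributes 4 new; branch {U=false, V=true, X=false, Z=true} (Y, W) contributes 0 new; branch {V=true, X=false, Y=true, Z=true} (W, U) contributes 0 new; branch {U=false, X=false, Y=false, Z=true} (W, V) contributes 0 new; branch {U=false, X=false} (Y, Z, W, V) contributes 10 new; branch {Z=true} (X, Y, W, V, U) contributes 18 new; branch {U=true, Y=true} (X, Z, W, V) contributes 8 new. Total: 48.

48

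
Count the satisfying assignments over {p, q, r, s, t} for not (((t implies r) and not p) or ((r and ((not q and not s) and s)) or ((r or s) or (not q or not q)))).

3

Initial set: {not (((t implies r) and not p) or ((r and ((not q and not s) and s)) or ((r or s) or (not q or not q))))}.
not (((t implies r) and not p) or ((r and ((not q and not s) and s)) or ((r or s) or (not q or not q)))): α-rule — add not ((t implies r) and not p), not ((r and ((not q and not s) and s)) or ((r or s) or (not q or not q))).
not ((r and ((not q and not s) and s)) or ((r or s) or (not q or not q))): α-rule — add not (r and ((not q and not s) and s)), not ((r or s) or (not q or not q)).
not ((r or s) or (not q or not q)): α-rule — add not (r or s), not (not q or not q).
not (r or s): α-rule — add not r, not s.
not (not q or not q): α-rule — add not not q, not not q.
not ((t implies r) and not p): β-rule — branch into not (t implies r)  //  not not p.
  branch 1 (add not (t implies r)):
    not (t implies r): α-rule — add t, not r.
    not (r and ((not q and not s) and s)): β-rule — branch into not r  //  not ((not q and not s) and s).
      branch 1.1 (add not r):
        ○ open, literals {q=1, r=0, s=0, t=1}.
      branch 1.2 (add not ((not q and not s) and s)):
        not ((not q and not s) and s): β-rule — branch into not (not q and not s)  //  not s.
          branch 1.2.1 (add not (not q and not s)):
            not (not q and not s): β-rule — branch into not not q  //  not not s.
              branch 1.2.1.1 (add not not q):
                ○ open, literals {q=1, r=0, s=0, t=1}.
              branch 1.2.1.2 (add not not s):
                × closes — contains both s and not s.
          branch 1.2.2 (add not s):
            ○ open, literals {q=1, r=0, s=0, t=1}.
  branch 2 (add not not p):
    not (r and ((not q and not s) and s)): β-rule — branch into not r  //  not ((not q and not s) and s).
      branch 2.1 (add not r):
        ○ open, literals {p=1, q=1, r=0, s=0}.
      branch 2.2 (add not ((not q and not s) and s)):
        not ((not q and not s) and s): β-rule — branch into not (not q and not s)  //  not s.
          branch 2.2.1 (add not (not q and not s)):
            not (not q and not s): β-rule — branch into not not q  //  not not s.
              branch 2.2.1.1 (add not not q):
                ○ open, literals {p=1, q=1, r=0, s=0}.
              branch 2.2.1.2 (add not not s):
                × closes — contains both s and not s.
          branch 2.2.2 (add not s):
            ○ open, literals {p=1, q=1, r=0, s=0}.
2 branches closed, 6 open.
Each open branch fixes some atoms; the unmentioned ones are free. Counting distinct full assignments: branch {q=1, r=0, s=0, t=1} (p) contributes 2 new; branch {q=1, r=0, s=0, t=1} (p) contributes 0 new; branch {q=1, r=0, s=0, t=1} (p) contributes 0 new; branch {p=1, q=1, r=0, s=0} (t) contributes 1 new; branch {p=1, q=1, r=0, s=0} (t) contributes 0 new; branch {p=1, q=1, r=0, s=0} (t) contributes 0 new. Total: 3.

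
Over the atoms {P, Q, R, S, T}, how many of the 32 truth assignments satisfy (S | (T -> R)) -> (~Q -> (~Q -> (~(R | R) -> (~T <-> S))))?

28

Initial set: {((S | (T -> R)) -> (~Q -> (~Q -> (~(R | R) -> (~T <-> S)))))}.
((S | (T -> R)) -> (~Q -> (~Q -> (~(R | R) -> (~T <-> S))))): β-rule — branch into ~(S | (T -> R))  //  (~Q -> (~Q -> (~(R | R) -> (~T <-> S)))).
  branch 1 (add ~(S | (T -> R))):
    ~(S | (T -> R)): α-rule — add ~S, ~(T -> R).
    ~(T -> R): α-rule — add T, ~R.
    ○ open, literals {R=0, S=0, T=1}.
  branch 2 (add (~Q -> (~Q -> (~(R | R) -> (~T <-> S))))):
    (~Q -> (~Q -> (~(R | R) -> (~T <-> S)))): β-rule — branch into ~~Q  //  (~Q -> (~(R | R) -> (~T <-> S))).
      branch 2.1 (add ~~Q):
        ○ open, literals {Q=1}.
      branch 2.2 (add (~Q -> (~(R | R) -> (~T <-> S)))):
        (~Q -> (~(R | R) -> (~T <-> S))): β-rule — branch into ~~Q  //  (~(R | R) -> (~T <-> S)).
          branch 2.2.1 (add ~~Q):
            ○ open, literals {Q=1}.
          branch 2.2.2 (add (~(R | R) -> (~T <-> S))):
            (~(R | R) -> (~T <-> S)): β-rule — branch into ~~(R | R)  //  (~T <-> S).
              branch 2.2.2.1 (add ~~(R | R)):
                ~~(R | R): β-rule — branch into R  //  R.
                  branch 2.2.2.1.1 (add R):
                    ○ open, literals {R=1}.
                  branch 2.2.2.1.2 (add R):
                    ○ open, literals {R=1}.
              branch 2.2.2.2 (add (~T <-> S)):
                (~T <-> S): β-rule — branch into ~T, S  //  ~~T, ~S.
                  branch 2.2.2.2.1 (add ~T, S):
                    ○ open, literals {S=1, T=0}.
                  branch 2.2.2.2.2 (add ~~T, ~S):
                    ○ open, literals {S=0, T=1}.
0 branches closed, 7 open.
Each open branch fixes some atoms; the unmentioned ones are free. Counting distinct full assignments: branch {R=0, S=0, T=1} (P, Q) contributes 4 new; branch {Q=1} (P, R, S, T) contributes 14 new; branch {Q=1} (P, R, S, T) contributes 0 new; branch {R=1} (P, Q, S, T) contributes 8 new; branch {R=1} (P, Q, S, T) contributes 0 new; branch {S=1, T=0} (P, Q, R) contributes 2 new; branch {S=0, T=1} (P, Q, R) contributes 0 new. Total: 28.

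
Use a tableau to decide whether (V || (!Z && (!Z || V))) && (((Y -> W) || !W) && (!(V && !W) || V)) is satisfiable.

Initial set: {((V || (!Z && (!Z || V))) && (((Y -> W) || !W) && (!(V && !W) || V)))}.
((V || (!Z && (!Z || V))) && (((Y -> W) || !W) && (!(V && !W) || V))): α-rule — add (V || (!Z && (!Z || V))), (((Y -> W) || !W) && (!(V && !W) || V)).
(((Y -> W) || !W) && (!(V && !W) || V)): α-rule — add ((Y -> W) || !W), (!(V && !W) || V).
(V || (!Z && (!Z || V))): β-rule — branch into V  //  (!Z && (!Z || V)).
  branch 1 (add V):
    ((Y -> W) || !W): β-rule — branch into (Y -> W)  //  !W.
      branch 1.1 (add (Y -> W)):
        (!(V && !W) || V): β-rule — branch into !(V && !W)  //  V.
          branch 1.1.1 (add !(V && !W)):
            (Y -> W): β-rule — branch into !Y  //  W.
              branch 1.1.1.1 (add !Y):
                !(V && !W): β-rule — branch into !V  //  !!W.
                  branch 1.1.1.1.1 (add !V):
                    × closes — contains both V and !V.
                  branch 1.1.1.1.2 (add !!W):
                    ○ open, literals {V=true, W=true, Y=false}.
              branch 1.1.1.2 (add W):
                !(V && !W): β-rule — branch into !V  //  !!W.
                  branch 1.1.1.2.1 (add !V):
                    × closes — contains both V and !V.
                  branch 1.1.1.2.2 (add !!W):
                    ○ open, literals {V=true, W=true}.
          branch 1.1.2 (add V):
            (Y -> W): β-rule — branch into !Y  //  W.
              branch 1.1.2.1 (add !Y):
                ○ open, literals {V=true, Y=false}.
              branch 1.1.2.2 (add W):
                ○ open, literals {V=true, W=true}.
      branch 1.2 (add !W):
        (!(V && !W) || V): β-rule — branch into !(V && !W)  //  V.
          branch 1.2.1 (add !(V && !W)):
            !(V && !W): β-rule — branch into !V  //  !!W.
              branch 1.2.1.1 (add !V):
                × closes — contains both V and !V.
              branch 1.2.1.2 (add !!W):
                × closes — contains both W and !W.
          branch 1.2.2 (add V):
            ○ open, literals {V=true, W=false}.
  branch 2 (add (!Z && (!Z || V))):
    (!Z && (!Z || V)): α-rule — add !Z, (!Z || V).
    ((Y -> W) || !W): β-rule — branch into (Y -> W)  //  !W.
      branch 2.1 (add (Y -> W)):
        (!(V && !W) || V): β-rule — branch into !(V && !W)  //  V.
          branch 2.1.1 (add !(V && !W)):
            (!Z || V): β-rule — branch into !Z  //  V.
              branch 2.1.1.1 (add !Z):
                (Y -> W): β-rule — branch into !Y  //  W.
                  branch 2.1.1.1.1 (add !Y):
                    !(V && !W): β-rule — branch into !V  //  !!W.
                      branch 2.1.1.1.1.1 (add !V):
                        ○ open, literals {V=false, Y=false, Z=false}.
                      branch 2.1.1.1.1.2 (add !!W):
                        ○ open, literals {W=true, Y=false, Z=false}.
                  branch 2.1.1.1.2 (add W):
                    !(V && !W): β-rule — branch into !V  //  !!W.
                      branch 2.1.1.1.2.1 (add !V):
                        ○ open, literals {V=false, W=true, Z=false}.
                      branch 2.1.1.1.2.2 (add !!W):
                        ○ open, literals {W=true, Z=false}.
              branch 2.1.1.2 (add V):
                (Y -> W): β-rule — branch into !Y  //  W.
                  branch 2.1.1.2.1 (add !Y):
                    !(V && !W): β-rule — branch into !V  //  !!W.
                      branch 2.1.1.2.1.1 (add !V):
                        × closes — contains both V and !V.
                      branch 2.1.1.2.1.2 (add !!W):
                        ○ open, literals {V=true, W=true, Y=false, Z=false}.
                  branch 2.1.1.2.2 (add W):
                    !(V && !W): β-rule — branch into !V  //  !!W.
                      branch 2.1.1.2.2.1 (add !V):
                        × closes — contains both V and !V.
                      branch 2.1.1.2.2.2 (add !!W):
                        ○ open, literals {V=true, W=true, Z=false}.
          branch 2.1.2 (add V):
            (!Z || V): β-rule — branch into !Z  //  V.
              branch 2.1.2.1 (add !Z):
                (Y -> W): β-rule — branch into !Y  //  W.
                  branch 2.1.2.1.1 (add !Y):
                    ○ open, literals {V=true, Y=false, Z=false}.
                  branch 2.1.2.1.2 (add W):
                    ○ open, literals {V=true, W=true, Z=false}.
              branch 2.1.2.2 (add V):
                (Y -> W): β-rule — branch into !Y  //  W.
                  branch 2.1.2.2.1 (add !Y):
                    ○ open, literals {V=true, Y=false, Z=false}.
                  branch 2.1.2.2.2 (add W):
                    ○ open, literals {V=true, W=true, Z=false}.
      branch 2.2 (add !W):
        (!(V && !W) || V): β-rule — branch into !(V && !W)  //  V.
          branch 2.2.1 (add !(V && !W)):
            (!Z || V): β-rule — branch into !Z  //  V.
              branch 2.2.1.1 (add !Z):
                !(V && !W): β-rule — branch into !V  //  !!W.
                  branch 2.2.1.1.1 (add !V):
                    ○ open, literals {V=false, W=false, Z=false}.
                  branch 2.2.1.1.2 (add !!W):
                    × closes — contains both W and !W.
              branch 2.2.1.2 (add V):
                !(V && !W): β-rule — branch into !V  //  !!W.
                  branch 2.2.1.2.1 (add !V):
                    × closes — contains both V and !V.
                  branch 2.2.1.2.2 (add !!W):
                    × closes — contains both W and !W.
          branch 2.2.2 (add V):
            (!Z || V): β-rule — branch into !Z  //  V.
              branch 2.2.2.1 (add !Z):
                ○ open, literals {V=true, W=false, Z=false}.
              branch 2.2.2.2 (add V):
                ○ open, literals {V=true, W=false, Z=false}.
9 branches closed, 18 open.
An open branch gives a satisfying assignment: V=true, W=true, Y=false.

Satisfiable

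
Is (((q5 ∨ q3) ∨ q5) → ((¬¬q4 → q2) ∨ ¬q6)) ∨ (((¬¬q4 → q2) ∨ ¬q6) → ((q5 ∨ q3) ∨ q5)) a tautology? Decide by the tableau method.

Assume the negation and expand:
Initial set: {¬((((q5 ∨ q3) ∨ q5) → ((¬¬q4 → q2) ∨ ¬q6)) ∨ (((¬¬q4 → q2) ∨ ¬q6) → ((q5 ∨ q3) ∨ q5)))}.
¬((((q5 ∨ q3) ∨ q5) → ((¬¬q4 → q2) ∨ ¬q6)) ∨ (((¬¬q4 → q2) ∨ ¬q6) → ((q5 ∨ q3) ∨ q5))): α-rule — add ¬(((q5 ∨ q3) ∨ q5) → ((¬¬q4 → q2) ∨ ¬q6)), ¬(((¬¬q4 → q2) ∨ ¬q6) → ((q5 ∨ q3) ∨ q5)).
¬(((q5 ∨ q3) ∨ q5) → ((¬¬q4 → q2) ∨ ¬q6)): α-rule — add ((q5 ∨ q3) ∨ q5), ¬((¬¬q4 → q2) ∨ ¬q6).
¬(((¬¬q4 → q2) ∨ ¬q6) → ((q5 ∨ q3) ∨ q5)): α-rule — add ((¬¬q4 → q2) ∨ ¬q6), ¬((q5 ∨ q3) ∨ q5).
¬((¬¬q4 → q2) ∨ ¬q6): α-rule — add ¬(¬¬q4 → q2), ¬¬q6.
¬((q5 ∨ q3) ∨ q5): α-rule — add ¬(q5 ∨ q3), ¬q5.
¬(¬¬q4 → q2): α-rule — add ¬¬q4, ¬q2.
¬(q5 ∨ q3): α-rule — add ¬q5, ¬q3.
¬¬q4: drop double negation, giving q4.
((q5 ∨ q3) ∨ q5): β-rule — branch into (q5 ∨ q3)  //  q5.
  branch 1 (add (q5 ∨ q3)):
    ((¬¬q4 → q2) ∨ ¬q6): β-rule — branch into (¬¬q4 → q2)  //  ¬q6.
      branch 1.1 (add (¬¬q4 → q2)):
        (q5 ∨ q3): β-rule — branch into q5  //  q3.
          branch 1.1.1 (add q5):
            × closes — contains both q5 and ¬q5.
          branch 1.1.2 (add q3):
            × closes — contains both q3 and ¬q3.
      branch 1.2 (add ¬q6):
        × closes — contains both q6 and ¬q6.
  branch 2 (add q5):
    × closes — contains both q5 and ¬q5.
All 4 branches close.
Every branch closed, so the negation is unsatisfiable and the formula is valid.

Valid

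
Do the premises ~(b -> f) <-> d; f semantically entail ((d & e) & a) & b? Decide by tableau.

Initial set: {(~(b -> f) <-> d); f; ~(((d & e) & a) & b)}.
(~(b -> f) <-> d): β-rule — branch into ~(b -> f), d  //  ~~(b -> f), ~d.
  branch 1 (add ~(b -> f), d):
    ~(b -> f): α-rule — add b, ~f.
    × closes — contains both f and ~f.
  branch 2 (add ~~(b -> f), ~d):
    ~(((d & e) & a) & b): β-rule — branch into ~((d & e) & a)  //  ~b.
      branch 2.1 (add ~((d & e) & a)):
        ~~(b -> f): β-rule — branch into ~b  //  f.
          branch 2.1.1 (add ~b):
            ~((d & e) & a): β-rule — branch into ~(d & e)  //  ~a.
              branch 2.1.1.1 (add ~(d & e)):
                ~(d & e): β-rule — branch into ~d  //  ~e.
                  branch 2.1.1.1.1 (add ~d):
                    ○ open, literals {b=0, d=0, f=1}.
                  branch 2.1.1.1.2 (add ~e):
                    ○ open, literals {b=0, d=0, e=0, f=1}.
              branch 2.1.1.2 (add ~a):
                ○ open, literals {a=0, b=0, d=0, f=1}.
          branch 2.1.2 (add f):
            ~((d & e) & a): β-rule — branch into ~(d & e)  //  ~a.
              branch 2.1.2.1 (add ~(d & e)):
                ~(d & e): β-rule — branch into ~d  //  ~e.
                  branch 2.1.2.1.1 (add ~d):
                    ○ open, literals {d=0, f=1}.
                  branch 2.1.2.1.2 (add ~e):
                    ○ open, literals {d=0, e=0, f=1}.
              branch 2.1.2.2 (add ~a):
                ○ open, literals {a=0, d=0, f=1}.
      branch 2.2 (add ~b):
        ~~(b -> f): β-rule — branch into ~b  //  f.
          branch 2.2.1 (add ~b):
            ○ open, literals {b=0, d=0, f=1}.
          branch 2.2.2 (add f):
            ○ open, literals {b=0, d=0, f=1}.
1 branch closed, 8 open.
An open branch gives a countermodel: b=0, d=0, f=1 (unmentioned atoms arbitrary); the premises hold there but the conclusion fails.

No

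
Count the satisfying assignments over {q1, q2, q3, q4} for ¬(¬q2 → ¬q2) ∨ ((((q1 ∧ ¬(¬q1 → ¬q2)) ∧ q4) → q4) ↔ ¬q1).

8

Initial set: {(¬(¬q2 → ¬q2) ∨ ((((q1 ∧ ¬(¬q1 → ¬q2)) ∧ q4) → q4) ↔ ¬q1))}.
(¬(¬q2 → ¬q2) ∨ ((((q1 ∧ ¬(¬q1 → ¬q2)) ∧ q4) → q4) ↔ ¬q1)): β-rule — branch into ¬(¬q2 → ¬q2)  //  ((((q1 ∧ ¬(¬q1 → ¬q2)) ∧ q4) → q4) ↔ ¬q1).
  branch 1 (add ¬(¬q2 → ¬q2)):
    ¬(¬q2 → ¬q2): α-rule — add ¬q2, ¬¬q2.
    × closes — contains both q2 and ¬q2.
  branch 2 (add ((((q1 ∧ ¬(¬q1 → ¬q2)) ∧ q4) → q4) ↔ ¬q1)):
    ((((q1 ∧ ¬(¬q1 → ¬q2)) ∧ q4) → q4) ↔ ¬q1): β-rule — branch into (((q1 ∧ ¬(¬q1 → ¬q2)) ∧ q4) → q4), ¬q1  //  ¬(((q1 ∧ ¬(¬q1 → ¬q2)) ∧ q4) → q4), ¬¬q1.
      branch 2.1 (add (((q1 ∧ ¬(¬q1 → ¬q2)) ∧ q4) → q4), ¬q1):
        (((q1 ∧ ¬(¬q1 → ¬q2)) ∧ q4) → q4): β-rule — branch into ¬((q1 ∧ ¬(¬q1 → ¬q2)) ∧ q4)  //  q4.
          branch 2.1.1 (add ¬((q1 ∧ ¬(¬q1 → ¬q2)) ∧ q4)):
            ¬((q1 ∧ ¬(¬q1 → ¬q2)) ∧ q4): β-rule — branch into ¬(q1 ∧ ¬(¬q1 → ¬q2))  //  ¬q4.
              branch 2.1.1.1 (add ¬(q1 ∧ ¬(¬q1 → ¬q2))):
                ¬(q1 ∧ ¬(¬q1 → ¬q2)): β-rule — branch into ¬q1  //  ¬¬(¬q1 → ¬q2).
                  branch 2.1.1.1.1 (add ¬q1):
                    ○ open, literals {q1=false}.
                  branch 2.1.1.1.2 (add ¬¬(¬q1 → ¬q2)):
                    ¬¬(¬q1 → ¬q2): β-rule — branch into ¬¬q1  //  ¬q2.
                      branch 2.1.1.1.2.1 (add ¬¬q1):
                        × closes — contains both q1 and ¬q1.
                      branch 2.1.1.1.2.2 (add ¬q2):
                        ○ open, literals {q1=false, q2=false}.
              branch 2.1.1.2 (add ¬q4):
                ○ open, literals {q1=false, q4=false}.
          branch 2.1.2 (add q4):
            ○ open, literals {q1=false, q4=true}.
      branch 2.2 (add ¬(((q1 ∧ ¬(¬q1 → ¬q2)) ∧ q4) → q4), ¬¬q1):
        ¬(((q1 ∧ ¬(¬q1 → ¬q2)) ∧ q4) → q4): α-rule — add ((q1 ∧ ¬(¬q1 → ¬q2)) ∧ q4), ¬q4.
        ((q1 ∧ ¬(¬q1 → ¬q2)) ∧ q4): α-rule — add (q1 ∧ ¬(¬q1 → ¬q2)), q4.
        × closes — contains both q4 and ¬q4.
3 branches closed, 4 open.
Each open branch fixes some atoms; the unmentioned ones are free. Counting distinct full assignments: branch {q1=false} (q2, q3, q4) contributes 8 new; branch {q1=false, q2=false} (q3, q4) contributes 0 new; branch {q1=false, q4=false} (q2, q3) contributes 0 new; branch {q1=false, q4=true} (q2, q3) contributes 0 new. Total: 8.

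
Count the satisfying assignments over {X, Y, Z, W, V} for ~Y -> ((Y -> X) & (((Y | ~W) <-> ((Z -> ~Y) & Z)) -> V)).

28

Initial set: {(~Y -> ((Y -> X) & (((Y | ~W) <-> ((Z -> ~Y) & Z)) -> V)))}.
(~Y -> ((Y -> X) & (((Y | ~W) <-> ((Z -> ~Y) & Z)) -> V))): β-rule — branch into ~~Y  //  ((Y -> X) & (((Y | ~W) <-> ((Z -> ~Y) & Z)) -> V)).
  branch 1 (add ~~Y):
    ○ open, literals {Y=T}.
  branch 2 (add ((Y -> X) & (((Y | ~W) <-> ((Z -> ~Y) & Z)) -> V))):
    ((Y -> X) & (((Y | ~W) <-> ((Z -> ~Y) & Z)) -> V)): α-rule — add (Y -> X), (((Y | ~W) <-> ((Z -> ~Y) & Z)) -> V).
    (Y -> X): β-rule — branch into ~Y  //  X.
      branch 2.1 (add ~Y):
        (((Y | ~W) <-> ((Z -> ~Y) & Z)) -> V): β-rule — branch into ~((Y | ~W) <-> ((Z -> ~Y) & Z))  //  V.
          branch 2.1.1 (add ~((Y | ~W) <-> ((Z -> ~Y) & Z))):
            ~((Y | ~W) <-> ((Z -> ~Y) & Z)): β-rule — branch into (Y | ~W), ~((Z -> ~Y) & Z)  //  ~(Y | ~W), ((Z -> ~Y) & Z).
              branch 2.1.1.1 (add (Y | ~W), ~((Z -> ~Y) & Z)):
                (Y | ~W): β-rule — branch into Y  //  ~W.
                  branch 2.1.1.1.1 (add Y):
                    × closes — contains both Y and ~Y.
                  branch 2.1.1.1.2 (add ~W):
                    ~((Z -> ~Y) & Z): β-rule — branch into ~(Z -> ~Y)  //  ~Z.
                      branch 2.1.1.1.2.1 (add ~(Z -> ~Y)):
                        ~(Z -> ~Y): α-rule — add Z, ~~Y.
                        × closes — contains both Y and ~Y.
                      branch 2.1.1.1.2.2 (add ~Z):
                        ○ open, literals {W=F, Y=F, Z=F}.
              branch 2.1.1.2 (add ~(Y | ~W), ((Z -> ~Y) & Z)):
                ~(Y | ~W): α-rule — add ~Y, ~~W.
                ((Z -> ~Y) & Z): α-rule — add (Z -> ~Y), Z.
                (Z -> ~Y): β-rule — branch into ~Z  //  ~Y.
                  branch 2.1.1.2.1 (add ~Z):
                    × closes — contains both Z and ~Z.
                  branch 2.1.1.2.2 (add ~Y):
                    ○ open, literals {W=T, Y=F, Z=T}.
          branch 2.1.2 (add V):
            ○ open, literals {V=T, Y=F}.
      branch 2.2 (add X):
        (((Y | ~W) <-> ((Z -> ~Y) & Z)) -> V): β-rule — branch into ~((Y | ~W) <-> ((Z -> ~Y) & Z))  //  V.
          branch 2.2.1 (add ~((Y | ~W) <-> ((Z -> ~Y) & Z))):
            ~((Y | ~W) <-> ((Z -> ~Y) & Z)): β-rule — branch into (Y | ~W), ~((Z -> ~Y) & Z)  //  ~(Y | ~W), ((Z -> ~Y) & Z).
              branch 2.2.1.1 (add (Y | ~W), ~((Z -> ~Y) & Z)):
                (Y | ~W): β-rule — branch into Y  //  ~W.
                  branch 2.2.1.1.1 (add Y):
                    ~((Z -> ~Y) & Z): β-rule — branch into ~(Z -> ~Y)  //  ~Z.
                      branch 2.2.1.1.1.1 (add ~(Z -> ~Y)):
                        ~(Z -> ~Y): α-rule — add Z, ~~Y.
                        ○ open, literals {X=T, Y=T, Z=T}.
                      branch 2.2.1.1.1.2 (add ~Z):
                        ○ open, literals {X=T, Y=T, Z=F}.
                  branch 2.2.1.1.2 (add ~W):
                    ~((Z -> ~Y) & Z): β-rule — branch into ~(Z -> ~Y)  //  ~Z.
                      branch 2.2.1.1.2.1 (add ~(Z -> ~Y)):
                        ~(Z -> ~Y): α-rule — add Z, ~~Y.
                        ○ open, literals {W=F, X=T, Y=T, Z=T}.
                      branch 2.2.1.1.2.2 (add ~Z):
                        ○ open, literals {W=F, X=T, Z=F}.
              branch 2.2.1.2 (add ~(Y | ~W), ((Z -> ~Y) & Z)):
                ~(Y | ~W): α-rule — add ~Y, ~~W.
                ((Z -> ~Y) & Z): α-rule — add (Z -> ~Y), Z.
                (Z -> ~Y): β-rule — branch into ~Z  //  ~Y.
                  branch 2.2.1.2.1 (add ~Z):
                    × closes — contains both Z and ~Z.
                  branch 2.2.1.2.2 (add ~Y):
                    ○ open, literals {W=T, X=T, Y=F, Z=T}.
          branch 2.2.2 (add V):
            ○ open, literals {V=T, X=T}.
4 branches closed, 10 open.
Each open branch fixes some atoms; the unmentioned ones are free. Counting distinct full assignments: branch {Y=T} (X, Z, W, V) contributes 16 new; branch {W=F, Y=F, Z=F} (X, V) contributes 4 new; branch {W=T, Y=F, Z=T} (X, V) contributes 4 new; branch {V=T, Y=F} (X, Z, W) contributes 4 new; branch {X=T, Y=T, Z=T} (W, V) contributes 0 new; branch {X=T, Y=T, Z=F} (W, V) contributes 0 new; branch {W=F, X=T, Y=T, Z=T} (V) contributes 0 new; branch {W=F, X=T, Z=F} (Y, V) contributes 0 new; branch {W=T, X=T, Y=F, Z=T} (V) contributes 0 new; branch {V=T, X=T} (Y, Z, W) contributes 0 new. Total: 28.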